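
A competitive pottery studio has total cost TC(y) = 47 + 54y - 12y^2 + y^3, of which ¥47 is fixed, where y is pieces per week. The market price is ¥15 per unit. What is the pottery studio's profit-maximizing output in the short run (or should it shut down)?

Shut down

Strip out fixed cost: VC = 54y - 12y^2 + y^3. Then AVC = 54 - 12y + y^2 and MC = 54 - 24y + 3y^2.
AVC hits its minimum where MC = AVC, at y = 6, giving min AVC = 54 - 12·6 + 6^2 = ¥18.
P = ¥15 lies below min AVC = ¥18; no output level covers variable cost.
The firm minimizes its loss by shutting down and losing only its fixed cost of ¥47.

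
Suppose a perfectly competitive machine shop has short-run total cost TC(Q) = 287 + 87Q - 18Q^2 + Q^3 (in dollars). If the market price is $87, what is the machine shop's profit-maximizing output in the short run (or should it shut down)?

Strip out fixed cost: VC = 87Q - 18Q^2 + Q^3. Then AVC = 87 - 18Q + Q^2 and MC = 87 - 36Q + 3Q^2.
The AVC parabola has its vertex at Q = 18/2 = 9, where AVC = 87 - 18·9 + 9^2 = $6.
P = $87 exceeds min AVC = $6, so the firm stays open.
P = MC gives -36Q + 3Q^2 = 0, with roots 0 and 12. Take the larger (rising MC): Q* = 12.
Check: AVC at Q = 12 is $15 ≤ P, so revenue covers variable cost.
Profit = P·Q − TC = 87·12 − 467 = $577.

Produce at Q = 12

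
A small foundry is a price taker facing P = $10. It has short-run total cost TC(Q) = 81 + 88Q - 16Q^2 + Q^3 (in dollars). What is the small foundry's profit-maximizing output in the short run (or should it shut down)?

Variable cost is VC = 88Q - 16Q^2 + Q^3, so AVC = VC/Q = 88 - 16Q + Q^2 and MC = dTC/dQ = 88 - 32Q + 3Q^2.
AVC is minimized where dAVC/dQ = -16 + 2Q = 0, at Q = 8; min AVC = 88 - 16·8 + 8^2 = $24.
With P < min AVC ($10 < $24), every unit sold adds to the loss.
Best response: produce nothing and absorb the $81 fixed cost.

Shut down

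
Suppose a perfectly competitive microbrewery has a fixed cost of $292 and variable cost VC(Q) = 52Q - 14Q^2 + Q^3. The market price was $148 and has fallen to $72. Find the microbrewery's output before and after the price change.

Output falls from 12 to 10

AVC = 52 - 14Q + Q^2, minimized at Q = 7 where min AVC = $3. MC = 52 - 28Q + 3Q^2.
At P = $148 ≥ min AVC, set P = MC on the rising branch: Q = 12.
At P = $72 ≥ min AVC, set P = MC: Q = 10. The firm stays open but cuts output.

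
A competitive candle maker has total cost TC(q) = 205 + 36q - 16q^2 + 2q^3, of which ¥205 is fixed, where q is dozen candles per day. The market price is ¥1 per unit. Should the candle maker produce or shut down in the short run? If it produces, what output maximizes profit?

Variable cost is VC = 36q - 16q^2 + 2q^3, so AVC = VC/q = 36 - 16q + 2q^2 and MC = dTC/dq = 36 - 32q + 6q^2.
AVC is minimized where dAVC/dq = -16 + 4q = 0, at q = 4; min AVC = 36 - 16·4 + 2·4^2 = ¥4.
Since P = ¥1 < min AVC = ¥4, price fails to cover variable cost at any output.
Best response: produce nothing and absorb the ¥205 fixed cost.

Shut down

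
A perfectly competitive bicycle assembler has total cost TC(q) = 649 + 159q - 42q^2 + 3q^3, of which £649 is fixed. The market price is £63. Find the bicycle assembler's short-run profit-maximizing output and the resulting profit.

AVC = 159 - 42q + 3q^2 has its minimum £12 at q = 7; price £63 clears that bar, so the firm operates.
With MC = 159 - 84q + 9q^2, P = MC on the upward-sloping part at q* = 8.
TR = 63·8 = 504. TC = 649 + 120 = 769. Profit = 504 − 769 = -£265.
By producing, the firm covers all variable cost plus £384 of fixed cost; shutting down would lose the full £649.

Profit = -£265 at q = 8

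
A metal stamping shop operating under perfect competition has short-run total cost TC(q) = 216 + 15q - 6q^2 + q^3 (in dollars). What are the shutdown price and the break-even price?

Shutdown price = $6; break-even price = $51

AVC = 15 - 6q + q^2; minimized at q = 3, giving min AVC = $6. That is the shutdown price.
ATC = 216/q + 15 - 6q + q^2. Setting dATC/dq = −216/q^2 − 6 + 2q = 0 gives q = 6 (since 2·6^3 − 6·6^2 = 216).
min ATC = 216/6 + 15 − 6·6 + 6^2 = $51. That is the break-even price.
Between these two prices the firm operates at a loss; above $51 it earns a profit.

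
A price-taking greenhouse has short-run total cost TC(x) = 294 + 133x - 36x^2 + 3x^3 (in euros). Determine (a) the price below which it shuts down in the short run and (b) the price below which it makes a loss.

Shutdown price = €25; break-even price = €70

AVC = 133 - 36x + 3x^2; minimized at x = 6, giving min AVC = €25. That is the shutdown price.
ATC = 294/x + 133 - 36x + 3x^2. Setting dATC/dx = −294/x^2 − 36 + 6x = 0 gives x = 7 (since 6·7^3 − 36·7^2 = 294).
min ATC = 294/7 + 133 − 36·7 + 3·7^2 = €70. That is the break-even price.
For €25 ≤ P < €70 the firm produces at a loss; below €25 it shuts down.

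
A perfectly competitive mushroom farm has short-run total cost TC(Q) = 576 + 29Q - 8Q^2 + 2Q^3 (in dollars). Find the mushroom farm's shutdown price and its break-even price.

Shutdown price = $21; break-even price = $149

AVC = 29 - 8Q + 2Q^2; minimized at Q = 2, giving min AVC = $21. That is the shutdown price.
ATC = 576/Q + 29 - 8Q + 2Q^2. Setting dATC/dQ = −576/Q^2 − 8 + 4Q = 0 gives Q = 6 (since 4·6^3 − 8·6^2 = 576).
min ATC = 576/6 + 29 − 8·6 + 2·6^2 = $149. That is the break-even price.
Between these two prices the firm operates at a loss; above $149 it earns a profit.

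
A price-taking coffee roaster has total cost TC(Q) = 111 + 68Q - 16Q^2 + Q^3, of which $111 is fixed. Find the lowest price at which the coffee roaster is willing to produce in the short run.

$4 per unit

Short-run supply begins at min AVC. From VC = 68Q - 16Q^2 + Q^3, AVC = 68 - 16Q + Q^2.
At the minimum of AVC, MC = AVC. MC = 68 - 32Q + 3Q^2; setting MC = AVC gives 2Q^2 - 16Q = 0, so Q = 8. min AVC = 4.
For P < $4 the firm produces nothing.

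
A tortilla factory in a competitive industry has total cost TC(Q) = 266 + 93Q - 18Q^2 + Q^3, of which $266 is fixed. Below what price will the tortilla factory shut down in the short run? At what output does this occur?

$12 per unit, at Q = 9

Short-run supply begins at min AVC. From VC = 93Q - 18Q^2 + Q^3, AVC = 93 - 18Q + Q^2.
At the minimum of AVC, MC = AVC. MC = 93 - 36Q + 3Q^2; setting MC = AVC gives 2Q^2 - 18Q = 0, so Q = 9. min AVC = 12.
The firm shuts down for any P below $12.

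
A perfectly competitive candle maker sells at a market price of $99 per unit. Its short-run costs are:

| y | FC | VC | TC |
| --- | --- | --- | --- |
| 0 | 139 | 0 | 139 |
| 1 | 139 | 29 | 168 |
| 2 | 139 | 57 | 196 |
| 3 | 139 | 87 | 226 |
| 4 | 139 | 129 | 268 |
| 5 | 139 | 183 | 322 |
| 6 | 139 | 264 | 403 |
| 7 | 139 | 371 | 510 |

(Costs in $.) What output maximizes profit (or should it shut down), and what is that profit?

Profit at each row (π = 99y − TC): y=0: -139; y=1: -69; y=2: 2; y=3: 71; y=4: 128; y=5: 173; y=6: 191; y=7: 183.
Profit is maximized at y = 6. AVC there is 264/6 = $44 ≤ P, so producing beats shutting down (which would give -$139).

y = 6; profit = $191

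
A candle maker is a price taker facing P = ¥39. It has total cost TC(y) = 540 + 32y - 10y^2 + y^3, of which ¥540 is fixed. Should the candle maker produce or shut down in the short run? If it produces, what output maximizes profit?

Strip out fixed cost: VC = 32y - 10y^2 + y^3. Then AVC = 32 - 10y + y^2 and MC = 32 - 20y + 3y^2.
AVC hits its minimum where MC = AVC, at y = 5, giving min AVC = 32 - 10·5 + 5^2 = ¥7.
Since P = ¥39 ≥ min AVC = ¥7, price covers variable cost and the firm should produce.
P = MC gives -7 - 20y + 3y^2 = 0, with roots -1/3 and 7. Take the larger (rising MC): y* = 7.
Check: AVC at y = 7 is ¥11 ≤ P, so revenue covers variable cost.
Profit = P·y − TC = 39·7 − 617 = -¥344, a loss, but smaller than the ¥540 fixed cost the firm would lose by shutting down.

Produce at y = 7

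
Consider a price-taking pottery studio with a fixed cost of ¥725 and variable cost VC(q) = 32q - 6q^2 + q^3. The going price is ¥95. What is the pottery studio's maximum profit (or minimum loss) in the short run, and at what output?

AVC = 32 - 6q + q^2 has its minimum ¥23 at q = 3; price ¥95 clears that bar, so the firm operates.
With MC = 32 - 12q + 3q^2, P = MC on the upward-sloping part at q* = 7.
TR = 95·7 = 665. TC = 725 + 273 = 998. Profit = 665 − 998 = -¥333.
Shutting down would mean losing the fixed cost of ¥725, so operating at a loss of ¥333 is better by ¥392.

Profit = -¥333 at q = 7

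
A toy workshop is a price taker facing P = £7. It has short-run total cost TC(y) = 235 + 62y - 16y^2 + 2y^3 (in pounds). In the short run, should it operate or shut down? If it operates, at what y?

Strip out fixed cost: VC = 62y - 16y^2 + 2y^3. Then AVC = 62 - 16y + 2y^2 and MC = 62 - 32y + 6y^2.
AVC is minimized where dAVC/dy = -16 + 4y = 0, at y = 4; min AVC = 62 - 16·4 + 2·4^2 = £30.
P = £7 lies below min AVC = £30; no output level covers variable cost.
Shutting down limits the loss to fixed cost, £235.

Shut down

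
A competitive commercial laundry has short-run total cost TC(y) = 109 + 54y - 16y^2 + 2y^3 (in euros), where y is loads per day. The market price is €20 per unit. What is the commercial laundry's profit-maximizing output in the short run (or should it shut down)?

From TC, MC = TC'(y) = 54 - 32y + 6y^2 and AVC = VC/y = 54 - 16y + 2y^2.
AVC is minimized where dAVC/dy = -16 + 4y = 0, at y = 4; min AVC = 54 - 16·4 + 2·4^2 = €22.
P = €20 lies below min AVC = €22; no output level covers variable cost.
Best response: produce nothing and absorb the €109 fixed cost.

Shut down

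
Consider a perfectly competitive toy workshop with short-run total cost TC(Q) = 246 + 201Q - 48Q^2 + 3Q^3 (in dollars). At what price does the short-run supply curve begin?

The firm shuts down when price falls below the minimum of average variable cost. AVC = VC/Q = 201 - 48Q + 3Q^2.
At the minimum of AVC, MC = AVC. MC = 201 - 96Q + 9Q^2; setting MC = AVC gives 6Q^2 - 48Q = 0, so Q = 8. min AVC = 9.
For P < $9 the firm produces nothing.

$9 per unit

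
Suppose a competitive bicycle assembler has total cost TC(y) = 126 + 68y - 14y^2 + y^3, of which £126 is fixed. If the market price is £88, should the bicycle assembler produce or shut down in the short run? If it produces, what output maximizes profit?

Variable cost is VC = 68y - 14y^2 + y^3, so AVC = VC/y = 68 - 14y + y^2 and MC = dTC/dy = 68 - 28y + 3y^2.
The AVC parabola has its vertex at y = 14/2 = 7, where AVC = 68 - 14·7 + 7^2 = £19.
Because £88 ≥ £19, revenue can cover variable cost; the firm operates.
P = MC gives -20 - 28y + 3y^2 = 0, with roots -2/3 and 10. Take the larger (rising MC): y* = 10.
Check: AVC at y = 10 is £28 ≤ P, so revenue covers variable cost.
Profit = P·y − TC = 88·10 − 406 = £474.

Produce at y = 10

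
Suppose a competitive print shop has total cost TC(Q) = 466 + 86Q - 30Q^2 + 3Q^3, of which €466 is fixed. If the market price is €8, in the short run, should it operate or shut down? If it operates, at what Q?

Shut down

Strip out fixed cost: VC = 86Q - 30Q^2 + 3Q^3. Then AVC = 86 - 30Q + 3Q^2 and MC = 86 - 60Q + 9Q^2.
AVC hits its minimum where MC = AVC, at Q = 5, giving min AVC = 86 - 30·5 + 3·5^2 = €11.
P = €8 lies below min AVC = €11; no output level covers variable cost.
Shutting down limits the loss to fixed cost, €466.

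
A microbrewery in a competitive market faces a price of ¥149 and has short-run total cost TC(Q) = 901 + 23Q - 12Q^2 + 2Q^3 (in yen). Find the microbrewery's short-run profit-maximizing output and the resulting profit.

Profit = -¥117 at Q = 7

AVC = 23 - 12Q + 2Q^2; min AVC = ¥5 at Q = 3. Since P = ¥149 ≥ min AVC, the firm produces.
MC = 23 - 24Q + 6Q^2. Setting P = MC and taking the root on the rising branch gives Q* = 7.
TR = 149·7 = 1043. TC = 901 + 259 = 1160. Profit = 1043 − 1160 = -¥117.
That loss of ¥117 beats the ¥901 the firm would lose by shutting down; producing recovers ¥784 of fixed cost.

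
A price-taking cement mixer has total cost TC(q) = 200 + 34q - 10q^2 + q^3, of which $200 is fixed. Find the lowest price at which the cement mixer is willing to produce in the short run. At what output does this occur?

The shutdown price is the minimum of AVC. VC = 34q - 10q^2 + q^3, so AVC = 34 - 10q + q^2.
dAVC/dq = -10 + 2q = 0 gives q = 5. min AVC = 34 - 10·5 + 5^2 = 9.
So the shutdown price is $9.

$9 per unit, at q = 5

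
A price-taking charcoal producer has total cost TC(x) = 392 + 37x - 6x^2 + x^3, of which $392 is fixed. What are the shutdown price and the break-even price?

Shutdown price = $28; break-even price = $100

AVC = 37 - 6x + x^2; minimized at x = 3, giving min AVC = $28. That is the shutdown price.
ATC = 392/x + 37 - 6x + x^2. Setting dATC/dx = −392/x^2 − 6 + 2x = 0 gives x = 7 (since 2·7^3 − 6·7^2 = 392).
min ATC = 392/7 + 37 − 6·7 + 7^2 = $100. That is the break-even price.
Between these two prices the firm operates at a loss; above $100 it earns a profit.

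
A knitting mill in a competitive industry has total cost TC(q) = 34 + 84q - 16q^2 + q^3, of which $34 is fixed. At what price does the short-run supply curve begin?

Short-run supply begins at min AVC. From VC = 84q - 16q^2 + q^3, AVC = 84 - 16q + q^2.
At the minimum of AVC, MC = AVC. MC = 84 - 32q + 3q^2; setting MC = AVC gives 2q^2 - 16q = 0, so q = 8. min AVC = 20.
So the shutdown price is $20.

$20 per unit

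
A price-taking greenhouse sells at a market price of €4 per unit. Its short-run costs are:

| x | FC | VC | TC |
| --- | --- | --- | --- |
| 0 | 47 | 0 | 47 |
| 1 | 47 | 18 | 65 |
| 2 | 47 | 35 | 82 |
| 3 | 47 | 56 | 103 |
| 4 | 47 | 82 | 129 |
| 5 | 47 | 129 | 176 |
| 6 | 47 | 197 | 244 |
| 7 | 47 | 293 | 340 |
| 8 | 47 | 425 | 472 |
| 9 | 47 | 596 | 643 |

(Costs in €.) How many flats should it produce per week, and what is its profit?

Tabulate TR − TC: x=0: -47; x=1: -61; x=2: -74; x=3: -91; x=4: -113; x=5: -156; x=6: -220; x=7: -312; x=8: -440; x=9: -607.
Profit is highest at x = 0. Equivalently, the lowest AVC in the table is 35/2 ≈ €17.50 at x = 2, and P = €4 falls below it — price never covers variable cost, so the firm shuts down and loses only its fixed cost.

x = 0 (shut down); profit = -€47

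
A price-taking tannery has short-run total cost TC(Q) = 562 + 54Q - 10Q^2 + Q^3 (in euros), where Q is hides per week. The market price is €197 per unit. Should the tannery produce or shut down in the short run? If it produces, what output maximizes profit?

Produce at Q = 11

Variable cost is VC = 54Q - 10Q^2 + Q^3, so AVC = VC/Q = 54 - 10Q + Q^2 and MC = dTC/dQ = 54 - 20Q + 3Q^2.
AVC is minimized where dAVC/dQ = -10 + 2Q = 0, at Q = 5; min AVC = 54 - 10·5 + 5^2 = €29.
P = €197 exceeds min AVC = €29, so the firm stays open.
Set P = MC: 197 = 54 - 20Q + 3Q^2 → -143 - 20Q + 3Q^2 = 0. The roots are Q = -13/3 and Q = 11; the profit-maximizing output is on the rising part of MC, so Q* = 11.
Check: AVC at Q = 11 is €65 ≤ P, so revenue covers variable cost.
Profit = P·Q − TC = 197·11 − 1277 = €890.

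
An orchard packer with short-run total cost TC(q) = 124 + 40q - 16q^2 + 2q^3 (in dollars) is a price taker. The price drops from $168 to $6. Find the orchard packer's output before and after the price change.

Output falls from 8 to 0 (the firm shuts down)

MC = 40 - 32q + 6q^2; the shutdown threshold is min AVC = $8 (at q = 4).
At P = $168 ≥ min AVC, set P = MC on the rising branch: q = 8.
At P = $6 < min AVC = $8, price no longer covers variable cost at any output, so the firm shuts down: q = 0.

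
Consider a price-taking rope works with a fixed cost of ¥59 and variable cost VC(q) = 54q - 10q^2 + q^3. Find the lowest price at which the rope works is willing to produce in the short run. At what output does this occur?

The firm shuts down when price falls below the minimum of average variable cost. AVC = VC/q = 54 - 10q + q^2.
At the minimum of AVC, MC = AVC. MC = 54 - 20q + 3q^2; setting MC = AVC gives 2q^2 - 10q = 0, so q = 5. min AVC = 29.
The firm shuts down for any P below ¥29.

¥29 per unit, at q = 5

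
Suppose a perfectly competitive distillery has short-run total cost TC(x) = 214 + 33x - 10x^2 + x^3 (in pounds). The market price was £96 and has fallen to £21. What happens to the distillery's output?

Output falls from 9 to 6

AVC = 33 - 10x + x^2, minimized at x = 5 where min AVC = £8. MC = 33 - 20x + 3x^2.
With P = £96 above the shutdown price, P = MC gives x = 9.
At P = £21 ≥ min AVC, set P = MC: x = 6. The firm stays open but cuts output.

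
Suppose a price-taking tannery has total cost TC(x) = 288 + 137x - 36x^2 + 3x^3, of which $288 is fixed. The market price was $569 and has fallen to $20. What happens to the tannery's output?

Output falls from 12 to 0 (the firm shuts down)

MC = 137 - 72x + 9x^2; the shutdown threshold is min AVC = $29 (at x = 6).
With P = $569 above the shutdown price, P = MC gives x = 12.
At P = $20 < min AVC = $29, price no longer covers variable cost at any output, so the firm shuts down: x = 0.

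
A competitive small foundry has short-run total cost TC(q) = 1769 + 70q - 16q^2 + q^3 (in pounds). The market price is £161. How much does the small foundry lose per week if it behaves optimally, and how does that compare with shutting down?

Profit = -£79 at q = 13

AVC = 70 - 16q + q^2; min AVC = £6 at q = 8. Since P = £161 ≥ min AVC, the firm produces.
With MC = 70 - 32q + 3q^2, P = MC on the upward-sloping part at q* = 13.
TR = 161·13 = 2093. TC = 1769 + 403 = 2172. Profit = 2093 − 2172 = -£79.
Shutting down would mean losing the fixed cost of £1769, so operating at a loss of £79 is better by £1690.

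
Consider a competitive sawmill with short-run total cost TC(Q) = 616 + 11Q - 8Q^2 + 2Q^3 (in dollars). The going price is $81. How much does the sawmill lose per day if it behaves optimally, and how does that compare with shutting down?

AVC = 11 - 8Q + 2Q^2; min AVC = $3 at Q = 2. Since P = $81 ≥ min AVC, the firm produces.
MC = 11 - 16Q + 6Q^2. Setting P = MC and taking the root on the rising branch gives Q* = 5.
TR = 81·5 = 405. TC = 616 + 105 = 721. Profit = 405 − 721 = -$316.
Shutting down would mean losing the fixed cost of $616, so operating at a loss of $316 is better by $300.

Profit = -$316 at Q = 5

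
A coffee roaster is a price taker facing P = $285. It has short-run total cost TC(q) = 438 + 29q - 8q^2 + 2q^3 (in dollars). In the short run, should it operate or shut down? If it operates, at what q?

Variable cost is VC = 29q - 8q^2 + 2q^3, so AVC = VC/q = 29 - 8q + 2q^2 and MC = dTC/dq = 29 - 16q + 6q^2.
AVC hits its minimum where MC = AVC, at q = 2, giving min AVC = 29 - 8·2 + 2·2^2 = $21.
Since P = $285 ≥ min AVC = $21, price covers variable cost and the firm should produce.
Set P = MC: 285 = 29 - 16q + 6q^2 → -256 - 16q + 6q^2 = 0. The roots are q = -16/3 and q = 8; the profit-maximizing output is on the rising part of MC, so q* = 8.
Check: AVC at q = 8 is $93 ≤ P, so revenue covers variable cost.
Profit = P·q − TC = 285·8 − 1182 = $1098.

Produce at q = 8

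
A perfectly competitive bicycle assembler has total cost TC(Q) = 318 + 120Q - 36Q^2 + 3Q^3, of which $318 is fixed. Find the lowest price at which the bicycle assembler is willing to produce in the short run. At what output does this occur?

$12 per unit, at Q = 6

The firm shuts down when price falls below the minimum of average variable cost. AVC = VC/Q = 120 - 36Q + 3Q^2.
At the minimum of AVC, MC = AVC. MC = 120 - 72Q + 9Q^2; setting MC = AVC gives 6Q^2 - 36Q = 0, so Q = 6. min AVC = 12.
So the shutdown price is $12.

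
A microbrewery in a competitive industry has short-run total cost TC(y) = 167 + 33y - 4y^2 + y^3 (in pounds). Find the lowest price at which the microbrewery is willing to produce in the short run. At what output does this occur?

£29 per unit, at y = 2

The firm shuts down when price falls below the minimum of average variable cost. AVC = VC/y = 33 - 4y + y^2.
dAVC/dy = -4 + 2y = 0 gives y = 2. min AVC = 33 - 4·2 + 2^2 = 29.
The firm shuts down for any P below £29.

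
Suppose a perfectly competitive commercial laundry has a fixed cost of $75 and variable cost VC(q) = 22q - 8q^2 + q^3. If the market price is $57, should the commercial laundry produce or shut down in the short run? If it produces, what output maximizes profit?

From TC, MC = TC'(q) = 22 - 16q + 3q^2 and AVC = VC/q = 22 - 8q + q^2.
AVC is minimized where dAVC/dq = -8 + 2q = 0, at q = 4; min AVC = 22 - 8·4 + 4^2 = $6.
Since P = $57 ≥ min AVC = $6, price covers variable cost and the firm should produce.
Solving P = MC: -35 - 16q + 3q^2 = 0 ⇒ q = -5/3 or 7. On the upward-sloping branch, q* = 7.
Check: AVC at q = 7 is $15 ≤ P, so revenue covers variable cost.
Profit = P·q − TC = 57·7 − 180 = $219.

Produce at q = 7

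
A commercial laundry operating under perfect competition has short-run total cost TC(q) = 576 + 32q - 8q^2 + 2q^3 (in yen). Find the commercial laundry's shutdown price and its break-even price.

AVC = 32 - 8q + 2q^2; minimized at q = 2, giving min AVC = ¥24. That is the shutdown price.
ATC = 576/q + 32 - 8q + 2q^2. Setting dATC/dq = −576/q^2 − 8 + 4q = 0 gives q = 6 (since 4·6^3 − 8·6^2 = 576).
min ATC = 576/6 + 32 − 8·6 + 2·6^2 = ¥152. That is the break-even price.
For ¥24 ≤ P < ¥152 the firm produces at a loss; below ¥24 it shuts down.

Shutdown price = ¥24; break-even price = ¥152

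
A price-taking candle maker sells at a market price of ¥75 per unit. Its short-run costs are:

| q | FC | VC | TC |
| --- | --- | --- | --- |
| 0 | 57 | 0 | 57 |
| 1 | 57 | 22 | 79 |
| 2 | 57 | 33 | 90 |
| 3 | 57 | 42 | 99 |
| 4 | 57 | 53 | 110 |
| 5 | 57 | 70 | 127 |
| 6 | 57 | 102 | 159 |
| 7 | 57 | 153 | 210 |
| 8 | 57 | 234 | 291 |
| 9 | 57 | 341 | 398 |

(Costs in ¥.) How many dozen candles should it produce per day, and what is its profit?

q = 7; profit = ¥315

Compute π = P·q − TC at each output: q=0: -57; q=1: -4; q=2: 60; q=3: 126; q=4: 190; q=5: 248; q=6: 291; q=7: 315; q=8: 309; q=9: 277.
Profit is maximized at q = 7. AVC there is 153/7 = ¥21.86 ≤ P, so producing beats shutting down (which would give -¥57).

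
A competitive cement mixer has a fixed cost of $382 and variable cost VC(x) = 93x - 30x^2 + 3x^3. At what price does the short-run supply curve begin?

Short-run supply begins at min AVC. From VC = 93x - 30x^2 + 3x^3, AVC = 93 - 30x + 3x^2.
At the minimum of AVC, MC = AVC. MC = 93 - 60x + 9x^2; setting MC = AVC gives 6x^2 - 30x = 0, so x = 5. min AVC = 18.
The firm shuts down for any P below $18.

$18 per unit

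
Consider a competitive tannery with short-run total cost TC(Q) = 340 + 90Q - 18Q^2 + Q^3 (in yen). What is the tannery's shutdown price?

The firm shuts down when price falls below the minimum of average variable cost. AVC = VC/Q = 90 - 18Q + Q^2.
At the minimum of AVC, MC = AVC. MC = 90 - 36Q + 3Q^2; setting MC = AVC gives 2Q^2 - 18Q = 0, so Q = 9. min AVC = 9.
The firm shuts down for any P below ¥9.

¥9 per unit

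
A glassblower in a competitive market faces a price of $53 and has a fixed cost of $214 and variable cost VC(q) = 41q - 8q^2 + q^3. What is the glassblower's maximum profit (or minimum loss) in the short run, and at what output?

Profit = -$70 at q = 6

AVC = 41 - 8q + q^2 has its minimum $25 at q = 4; price $53 clears that bar, so the firm operates.
MC = 41 - 16q + 3q^2. Setting P = MC and taking the root on the rising branch gives q* = 6.
TR = 53·6 = 318. TC = 214 + 174 = 388. Profit = 318 − 388 = -$70.
Shutting down would mean losing the fixed cost of $214, so operating at a loss of $70 is better by $144.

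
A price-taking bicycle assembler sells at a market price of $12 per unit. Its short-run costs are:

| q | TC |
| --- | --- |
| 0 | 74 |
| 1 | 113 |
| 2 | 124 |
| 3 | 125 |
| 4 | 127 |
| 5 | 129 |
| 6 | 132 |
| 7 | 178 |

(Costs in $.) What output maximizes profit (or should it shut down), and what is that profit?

q = 6; profit = -$60

Compute π = P·q − TC at each output: q=0: -74; q=1: -101; q=2: -100; q=3: -89; q=4: -79; q=5: -69; q=6: -60; q=7: -94.
Profit is maximized at q = 6. AVC there is 58/6 = $9.67 ≤ P, so producing beats shutting down (which would give -$74).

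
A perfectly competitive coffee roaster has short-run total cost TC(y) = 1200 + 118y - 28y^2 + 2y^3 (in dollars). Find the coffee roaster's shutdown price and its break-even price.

Shutdown price = $20; break-even price = $158

AVC = 118 - 28y + 2y^2; minimized at y = 7, giving min AVC = $20. That is the shutdown price.
ATC = 1200/y + 118 - 28y + 2y^2. Setting dATC/dy = −1200/y^2 − 28 + 4y = 0 gives y = 10 (since 4·10^3 − 28·10^2 = 1200).
min ATC = 1200/10 + 118 − 28·10 + 2·10^2 = $158. That is the break-even price.
Between these two prices the firm operates at a loss; above $158 it earns a profit.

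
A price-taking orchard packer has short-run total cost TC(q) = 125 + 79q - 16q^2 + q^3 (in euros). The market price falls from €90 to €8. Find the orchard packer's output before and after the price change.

Output falls from 11 to 0 (the firm shuts down)

AVC = 79 - 16q + q^2, minimized at q = 8 where min AVC = €15. MC = 79 - 32q + 3q^2.
At P = €90 ≥ min AVC, set P = MC on the rising branch: q = 11.
At P = €8 < min AVC = €15, price no longer covers variable cost at any output, so the firm shuts down: q = 0.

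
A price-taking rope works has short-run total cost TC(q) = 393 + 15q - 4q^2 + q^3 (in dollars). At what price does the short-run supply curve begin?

The shutdown price is the minimum of AVC. VC = 15q - 4q^2 + q^3, so AVC = 15 - 4q + q^2.
dAVC/dq = -4 + 2q = 0 gives q = 2. min AVC = 15 - 4·2 + 2^2 = 11.
So the shutdown price is $11.

$11 per unit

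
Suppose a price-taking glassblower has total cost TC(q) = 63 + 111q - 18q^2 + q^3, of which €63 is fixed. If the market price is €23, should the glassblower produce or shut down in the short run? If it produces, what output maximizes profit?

From TC, MC = TC'(q) = 111 - 36q + 3q^2 and AVC = VC/q = 111 - 18q + q^2.
The AVC parabola has its vertex at q = 18/2 = 9, where AVC = 111 - 18·9 + 9^2 = €30.
With P < min AVC (€23 < €30), every unit sold adds to the loss.
Shutting down limits the loss to fixed cost, €63.

Shut down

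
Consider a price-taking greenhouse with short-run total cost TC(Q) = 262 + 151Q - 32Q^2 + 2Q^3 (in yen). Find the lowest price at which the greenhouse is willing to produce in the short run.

¥23 per unit

The firm shuts down when price falls below the minimum of average variable cost. AVC = VC/Q = 151 - 32Q + 2Q^2.
dAVC/dQ = -32 + 4Q = 0 gives Q = 8. min AVC = 151 - 32·8 + 2·8^2 = 23.
So the shutdown price is ¥23.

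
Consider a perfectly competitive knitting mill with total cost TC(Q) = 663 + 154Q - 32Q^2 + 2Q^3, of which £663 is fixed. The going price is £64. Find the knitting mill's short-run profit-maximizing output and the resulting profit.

Profit = -£339 at Q = 9

AVC = 154 - 32Q + 2Q^2 has its minimum £26 at Q = 8; price £64 clears that bar, so the firm operates.
MC = 154 - 64Q + 6Q^2. Setting P = MC and taking the root on the rising branch gives Q* = 9.
TR = 64·9 = 576. TC = 663 + 252 = 915. Profit = 576 − 915 = -£339.
By producing, the firm covers all variable cost plus £324 of fixed cost; shutting down would lose the full £663.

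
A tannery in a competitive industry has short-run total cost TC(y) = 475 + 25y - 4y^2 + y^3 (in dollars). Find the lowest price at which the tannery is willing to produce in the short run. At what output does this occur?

$21 per unit, at y = 2

The shutdown price is the minimum of AVC. VC = 25y - 4y^2 + y^3, so AVC = 25 - 4y + y^2.
dAVC/dy = -4 + 2y = 0 gives y = 2. min AVC = 25 - 4·2 + 2^2 = 21.
The firm shuts down for any P below $21.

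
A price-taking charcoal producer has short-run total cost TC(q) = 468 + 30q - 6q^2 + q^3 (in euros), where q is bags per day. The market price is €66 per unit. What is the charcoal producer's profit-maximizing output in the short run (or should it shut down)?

Produce at q = 6

From TC, MC = TC'(q) = 30 - 12q + 3q^2 and AVC = VC/q = 30 - 6q + q^2.
The AVC parabola has its vertex at q = 6/2 = 3, where AVC = 30 - 6·3 + 3^2 = €21.
Because €66 ≥ €21, revenue can cover variable cost; the firm operates.
Set P = MC: 66 = 30 - 12q + 3q^2 → -36 - 12q + 3q^2 = 0. The roots are q = -2 and q = 6; the profit-maximizing output is on the rising part of MC, so q* = 6.
Check: AVC at q = 6 is €30 ≤ P, so revenue covers variable cost.
Profit = P·q − TC = 66·6 − 648 = -€252, a loss, but smaller than the €468 fixed cost the firm would lose by shutting down.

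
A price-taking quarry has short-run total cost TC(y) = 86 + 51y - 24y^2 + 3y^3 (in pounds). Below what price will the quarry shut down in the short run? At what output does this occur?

£3 per unit, at y = 4

Short-run supply begins at min AVC. From VC = 51y - 24y^2 + 3y^3, AVC = 51 - 24y + 3y^2.
At the minimum of AVC, MC = AVC. MC = 51 - 48y + 9y^2; setting MC = AVC gives 6y^2 - 24y = 0, so y = 4. min AVC = 3.
For P < £3 the firm produces nothing.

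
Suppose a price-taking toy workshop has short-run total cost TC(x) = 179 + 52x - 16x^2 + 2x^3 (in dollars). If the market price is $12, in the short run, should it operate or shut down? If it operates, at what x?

Shut down

Variable cost is VC = 52x - 16x^2 + 2x^3, so AVC = VC/x = 52 - 16x + 2x^2 and MC = dTC/dx = 52 - 32x + 6x^2.
AVC hits its minimum where MC = AVC, at x = 4, giving min AVC = 52 - 16·4 + 2·4^2 = $20.
With P < min AVC ($12 < $20), every unit sold adds to the loss.
The firm minimizes its loss by shutting down and losing only its fixed cost of $179.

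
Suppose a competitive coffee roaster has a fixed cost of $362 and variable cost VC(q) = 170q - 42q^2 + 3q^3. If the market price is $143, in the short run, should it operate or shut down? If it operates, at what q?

Produce at q = 9

From TC, MC = TC'(q) = 170 - 84q + 9q^2 and AVC = VC/q = 170 - 42q + 3q^2.
The AVC parabola has its vertex at q = 42/6 = 7, where AVC = 170 - 42·7 + 3·7^2 = $23.
Because $143 ≥ $23, revenue can cover variable cost; the firm operates.
Solving P = MC: 27 - 84q + 9q^2 = 0 ⇒ q = 1/3 or 9. On the upward-sloping branch, q* = 9.
Check: AVC at q = 9 is $35 ≤ P, so revenue covers variable cost.
Profit = P·q − TC = 143·9 − 677 = $610.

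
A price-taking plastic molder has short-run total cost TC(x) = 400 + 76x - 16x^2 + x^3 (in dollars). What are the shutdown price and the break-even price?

Shutdown price = $12; break-even price = $56

Shutdown price = min AVC. AVC = 76 - 16x + x^2, with vertex at x = 8 and minimum $12.
ATC = 400/x + 76 - 16x + x^2. Setting dATC/dx = −400/x^2 − 16 + 2x = 0 gives x = 10 (since 2·10^3 − 16·10^2 = 400).
min ATC = 400/10 + 76 − 16·10 + 10^2 = $56. That is the break-even price.
Between these two prices the firm operates at a loss; above $56 it earns a profit.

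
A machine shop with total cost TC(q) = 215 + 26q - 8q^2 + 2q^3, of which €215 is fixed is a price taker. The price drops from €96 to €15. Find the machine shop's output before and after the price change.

MC = 26 - 16q + 6q^2; the shutdown threshold is min AVC = €18 (at q = 2).
At P = €96 ≥ min AVC, set P = MC on the rising branch: q = 5.
At P = €15 < min AVC = €18, price no longer covers variable cost at any output, so the firm shuts down: q = 0.

Output falls from 5 to 0 (the firm shuts down)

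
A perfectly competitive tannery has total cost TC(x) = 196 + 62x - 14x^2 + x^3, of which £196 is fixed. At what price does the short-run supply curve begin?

£13 per unit

The shutdown price is the minimum of AVC. VC = 62x - 14x^2 + x^3, so AVC = 62 - 14x + x^2.
At the minimum of AVC, MC = AVC. MC = 62 - 28x + 3x^2; setting MC = AVC gives 2x^2 - 14x = 0, so x = 7. min AVC = 13.
For P < £13 the firm produces nothing.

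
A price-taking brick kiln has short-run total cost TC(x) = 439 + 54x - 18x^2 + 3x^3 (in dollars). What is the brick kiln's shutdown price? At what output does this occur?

$27 per unit, at x = 3

Short-run supply begins at min AVC. From VC = 54x - 18x^2 + 3x^3, AVC = 54 - 18x + 3x^2.
At the minimum of AVC, MC = AVC. MC = 54 - 36x + 9x^2; setting MC = AVC gives 6x^2 - 18x = 0, so x = 3. min AVC = 27.
The firm shuts down for any P below $27.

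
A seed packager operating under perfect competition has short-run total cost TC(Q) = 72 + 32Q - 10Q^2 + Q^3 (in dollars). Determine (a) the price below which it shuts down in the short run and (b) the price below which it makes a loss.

Shutdown price = $7; break-even price = $20

AVC = 32 - 10Q + Q^2; minimized at Q = 5, giving min AVC = $7. That is the shutdown price.
ATC = 72/Q + 32 - 10Q + Q^2. Setting dATC/dQ = −72/Q^2 − 10 + 2Q = 0 gives Q = 6 (since 2·6^3 − 10·6^2 = 72).
min ATC = 72/6 + 32 − 10·6 + 6^2 = $20. That is the break-even price.
Between these two prices the firm operates at a loss; above $20 it earns a profit.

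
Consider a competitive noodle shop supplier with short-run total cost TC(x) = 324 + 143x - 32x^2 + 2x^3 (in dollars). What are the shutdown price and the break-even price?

Shutdown price = $15; break-even price = $53

Shutdown price = min AVC. AVC = 143 - 32x + 2x^2, with vertex at x = 8 and minimum $15.
ATC = 324/x + 143 - 32x + 2x^2. Setting dATC/dx = −324/x^2 − 32 + 4x = 0 gives x = 9 (since 4·9^3 − 32·9^2 = 324).
min ATC = 324/9 + 143 − 32·9 + 2·9^2 = $53. That is the break-even price.
For $15 ≤ P < $53 the firm produces at a loss; below $15 it shuts down.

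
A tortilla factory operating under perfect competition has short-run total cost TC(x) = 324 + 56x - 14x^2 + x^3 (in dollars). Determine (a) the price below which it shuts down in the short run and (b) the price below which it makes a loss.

Shutdown price = $7; break-even price = $47

Shutdown price = min AVC. AVC = 56 - 14x + x^2, with vertex at x = 7 and minimum $7.
ATC = 324/x + 56 - 14x + x^2. Setting dATC/dx = −324/x^2 − 14 + 2x = 0 gives x = 9 (since 2·9^3 − 14·9^2 = 324).
min ATC = 324/9 + 56 − 14·9 + 9^2 = $47. That is the break-even price.
For $7 ≤ P < $47 the firm produces at a loss; below $7 it shuts down.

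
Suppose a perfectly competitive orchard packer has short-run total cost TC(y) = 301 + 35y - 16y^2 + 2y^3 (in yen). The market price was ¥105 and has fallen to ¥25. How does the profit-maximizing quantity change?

Output falls from 7 to 5

AVC = 35 - 16y + 2y^2, minimized at y = 4 where min AVC = ¥3. MC = 35 - 32y + 6y^2.
With P = ¥105 above the shutdown price, P = MC gives y = 7.
At P = ¥25 ≥ min AVC, set P = MC: y = 5. The firm stays open but cuts output.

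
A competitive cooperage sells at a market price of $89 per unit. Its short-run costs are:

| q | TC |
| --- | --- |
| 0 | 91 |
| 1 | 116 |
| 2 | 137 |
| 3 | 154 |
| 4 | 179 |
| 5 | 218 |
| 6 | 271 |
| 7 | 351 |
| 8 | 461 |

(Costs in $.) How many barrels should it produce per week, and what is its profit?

q = 7; profit = $272

Compute π = P·q − TC at each output: q=0: -91; q=1: -27; q=2: 41; q=3: 113; q=4: 177; q=5: 227; q=6: 263; q=7: 272; q=8: 251.
Profit is maximized at q = 7. AVC there is 260/7 = $37.14 ≤ P, so producing beats shutting down (which would give -$91).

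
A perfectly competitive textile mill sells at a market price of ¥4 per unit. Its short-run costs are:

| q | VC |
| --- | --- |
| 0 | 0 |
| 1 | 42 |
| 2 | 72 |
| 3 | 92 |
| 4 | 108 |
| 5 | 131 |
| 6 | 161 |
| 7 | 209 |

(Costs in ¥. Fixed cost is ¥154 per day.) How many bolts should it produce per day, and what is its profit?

Tabulate TR − TC: q=0: -154; q=1: -192; q=2: -218; q=3: -234; q=4: -246; q=5: -265; q=6: -291; q=7: -335.
Profit is highest at q = 0. Equivalently, the lowest AVC in the table is 131/5 ≈ ¥26.20 at q = 5, and P = ¥4 falls below it — price never covers variable cost, so the firm shuts down and loses only its fixed cost.

q = 0 (shut down); profit = -¥154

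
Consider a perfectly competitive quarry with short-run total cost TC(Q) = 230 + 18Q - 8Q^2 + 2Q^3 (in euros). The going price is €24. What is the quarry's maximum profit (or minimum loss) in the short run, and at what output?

AVC = 18 - 8Q + 2Q^2; min AVC = €10 at Q = 2. Since P = €24 ≥ min AVC, the firm produces.
MC = 18 - 16Q + 6Q^2. Setting P = MC and taking the root on the rising branch gives Q* = 3.
TR = 24·3 = 72. TC = 230 + 36 = 266. Profit = 72 − 266 = -€194.
By producing, the firm covers all variable cost plus €36 of fixed cost; shutting down would lose the full €230.

Profit = -€194 at Q = 3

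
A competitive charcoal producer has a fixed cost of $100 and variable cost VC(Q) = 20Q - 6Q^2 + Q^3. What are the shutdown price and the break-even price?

Shutdown price = $11; break-even price = $35

AVC = 20 - 6Q + Q^2; minimized at Q = 3, giving min AVC = $11. That is the shutdown price.
ATC = 100/Q + 20 - 6Q + Q^2. Setting dATC/dQ = −100/Q^2 − 6 + 2Q = 0 gives Q = 5 (since 2·5^3 − 6·5^2 = 100).
min ATC = 100/5 + 20 − 6·5 + 5^2 = $35. That is the break-even price.
For $11 ≤ P < $35 the firm produces at a loss; below $11 it shuts down.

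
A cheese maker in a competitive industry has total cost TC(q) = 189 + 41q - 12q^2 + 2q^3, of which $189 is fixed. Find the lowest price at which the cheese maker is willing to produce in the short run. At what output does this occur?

$23 per unit, at q = 3

Short-run supply begins at min AVC. From VC = 41q - 12q^2 + 2q^3, AVC = 41 - 12q + 2q^2.
At the minimum of AVC, MC = AVC. MC = 41 - 24q + 6q^2; setting MC = AVC gives 4q^2 - 12q = 0, so q = 3. min AVC = 23.
The firm shuts down for any P below $23.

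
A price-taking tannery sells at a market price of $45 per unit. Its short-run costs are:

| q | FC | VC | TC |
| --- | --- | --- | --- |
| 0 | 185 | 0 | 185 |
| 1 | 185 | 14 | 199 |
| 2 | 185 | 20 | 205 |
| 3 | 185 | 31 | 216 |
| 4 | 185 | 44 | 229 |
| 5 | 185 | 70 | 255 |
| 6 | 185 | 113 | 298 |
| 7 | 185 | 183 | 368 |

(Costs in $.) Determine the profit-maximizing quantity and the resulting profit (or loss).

Compute π = P·q − TC at each output: q=0: -185; q=1: -154; q=2: -115; q=3: -81; q=4: -49; q=5: -30; q=6: -28; q=7: -53.
Profit is maximized at q = 6. AVC there is 113/6 = $18.83 ≤ P, so producing beats shutting down (which would give -$185).

q = 6; profit = -$28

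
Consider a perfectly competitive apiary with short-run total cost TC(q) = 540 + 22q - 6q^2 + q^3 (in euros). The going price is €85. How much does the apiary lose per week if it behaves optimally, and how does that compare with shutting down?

Profit = -€148 at q = 7

AVC = 22 - 6q + q^2 has its minimum €13 at q = 3; price €85 clears that bar, so the firm operates.
With MC = 22 - 12q + 3q^2, P = MC on the upward-sloping part at q* = 7.
TR = 85·7 = 595. TC = 540 + 203 = 743. Profit = 595 − 743 = -€148.
By producing, the firm covers all variable cost plus €392 of fixed cost; shutting down would lose the full €540.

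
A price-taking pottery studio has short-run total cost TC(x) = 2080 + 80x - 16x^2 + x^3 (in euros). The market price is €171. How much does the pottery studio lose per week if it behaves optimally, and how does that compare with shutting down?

AVC = 80 - 16x + x^2 has its minimum €16 at x = 8; price €171 clears that bar, so the firm operates.
With MC = 80 - 32x + 3x^2, P = MC on the upward-sloping part at x* = 13.
TR = 171·13 = 2223. TC = 2080 + 533 = 2613. Profit = 2223 − 2613 = -€390.
Shutting down would mean losing the fixed cost of €2080, so operating at a loss of €390 is better by €1690.

Profit = -€390 at x = 13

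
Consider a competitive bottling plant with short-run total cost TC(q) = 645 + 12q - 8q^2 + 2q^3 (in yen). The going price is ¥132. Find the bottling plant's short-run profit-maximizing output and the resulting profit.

Profit = -¥69 at q = 6

AVC = 12 - 8q + 2q^2; min AVC = ¥4 at q = 2. Since P = ¥132 ≥ min AVC, the firm produces.
With MC = 12 - 16q + 6q^2, P = MC on the upward-sloping part at q* = 6.
TR = 132·6 = 792. TC = 645 + 216 = 861. Profit = 792 − 861 = -¥69.
That loss of ¥69 beats the ¥645 the firm would lose by shutting down; producing recovers ¥576 of fixed cost.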